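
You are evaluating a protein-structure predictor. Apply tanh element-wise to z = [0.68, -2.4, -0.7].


tanh(0.68) = 0.5915
tanh(-2.4) = -0.9837
tanh(-0.7) = -0.6044
result = [0.5915, -0.9837, -0.6044]

[0.5915, -0.9837, -0.6044]


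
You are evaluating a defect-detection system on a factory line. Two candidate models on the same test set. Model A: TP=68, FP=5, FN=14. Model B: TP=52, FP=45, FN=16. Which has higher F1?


Model A: P=68/73=0.9315, R=68/82=0.8293, F1=2PR/(P+R)=2TP/(2TP+FP+FN)=136/155=0.8774
Model B: P=52/97=0.5361, R=52/68=0.7647, F1=2PR/(P+R)=2TP/(2TP+FP+FN)=104/165=0.6303
0.8774 > 0.6303 → Model A

Model A


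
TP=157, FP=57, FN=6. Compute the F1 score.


Precision = 157/214 = 0.7336
Recall = 157/163 = 0.9632
F1 = 2·P·R/(P+R) = 2·TP/(2·TP+FP+FN) = 314/(314+57+6) = 314/377 = 0.8329

0.8329


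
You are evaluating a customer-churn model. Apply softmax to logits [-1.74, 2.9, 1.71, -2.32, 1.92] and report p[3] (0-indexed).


Exponentials: e^-1.74=0.1755, e^2.9=18.1741, e^1.71=5.529, e^-2.32=0.0983, e^1.92=6.821
Sum = 30.7979
Softmax = [0.0057, 0.5901, 0.1795, 0.0032, 0.2215]
p[3] = 0.0983/30.7979 = 0.0032

0.0032


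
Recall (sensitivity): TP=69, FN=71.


Recall = TP/(TP+FN)
= 69/(69+71)
= 69/140 = 49.29%

49.29%


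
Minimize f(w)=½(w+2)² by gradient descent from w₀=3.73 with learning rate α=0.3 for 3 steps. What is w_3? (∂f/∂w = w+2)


step 1: grad = 3.73+2 = 5.73; w = 3.73 - 0.3·(5.73) = 2.011
step 2: grad = 2.011+2 = 4.011; w = 2.011 - 0.3·(4.011) = 0.8077
step 3: grad = 0.8077+2 = 2.8077; w = 0.8077 - 0.3·(2.8077) = -0.03461

-0.03461


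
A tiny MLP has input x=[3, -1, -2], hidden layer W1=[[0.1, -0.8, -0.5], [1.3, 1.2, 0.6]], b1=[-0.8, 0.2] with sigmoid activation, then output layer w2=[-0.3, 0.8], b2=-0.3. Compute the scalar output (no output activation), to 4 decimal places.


z1[0] = (0.1)·(3) + (-0.8)·(-1) + (-0.5)·(-2) - 0.8 = 1.3
z1[1] = (1.3)·(3) + (1.2)·(-1) + (0.6)·(-2) + 0.2 = 1.7
h = sigmoid(z1) = [0.7858, 0.8455]
output = (-0.3)·(0.7858) + (0.8)·(0.8455) - 0.3 = 0.1407

0.1407


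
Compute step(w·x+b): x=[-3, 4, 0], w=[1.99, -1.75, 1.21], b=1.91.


z = (-3)·(1.99) + (4)·(-1.75) + (0)·(1.21) + 1.91
  = -11.06
step(z) = 0 (z<0)

0


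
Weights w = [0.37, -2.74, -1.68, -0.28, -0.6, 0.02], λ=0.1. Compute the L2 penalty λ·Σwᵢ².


‖w‖₂² = (0.37)² + (-2.74)² + (-1.68)² + (-0.28)² + (-0.6)² + (0.02)²
     = 0.1369 + 7.5076 + 2.8224 + 0.0784 + 0.36 + 0.0004
     = 10.9057
λ·‖w‖₂² = 0.1·10.9057 = 1.09057

1.09057


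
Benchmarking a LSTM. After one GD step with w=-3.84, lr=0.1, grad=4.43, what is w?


w_new = w - α·∇
= -3.84 - 0.1·4.43
= -3.84 - 0.443
= -4.283

-4.283


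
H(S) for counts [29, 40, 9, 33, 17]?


Probabilities: [29/128, 40/128, 9/128, 33/128, 17/128] ≈ [0.2266, 0.3125, 0.0703, 0.2578, 0.1328]
H = -((29/128)·log₂(29/128) + (40/128)·log₂(40/128) + (9/128)·log₂(9/128) + (33/128)·log₂(33/128) + (17/128)·log₂(17/128))
  = 2.17 bits

2.17 bits


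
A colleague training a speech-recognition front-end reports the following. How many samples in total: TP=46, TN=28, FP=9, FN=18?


Total = TP + TN + FP + FN
= 46 + 28 + 9 + 18
= 101
(Predicted positive: 55, predicted negative: 46)

101


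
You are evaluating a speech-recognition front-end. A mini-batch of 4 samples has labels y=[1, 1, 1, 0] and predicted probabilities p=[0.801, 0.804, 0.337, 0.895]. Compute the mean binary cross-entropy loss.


L[0] = -ln(0.801) = 0.2219
L[1] = -ln(0.804) = 0.2182
L[2] = -ln(0.337) = 1.0877
L[3] = -ln(1-0.895) = -ln(0.105) = 2.2538
mean = (0.2219 + 0.2182 + 1.0877 + 2.2538)/4 = 0.9454

0.9454


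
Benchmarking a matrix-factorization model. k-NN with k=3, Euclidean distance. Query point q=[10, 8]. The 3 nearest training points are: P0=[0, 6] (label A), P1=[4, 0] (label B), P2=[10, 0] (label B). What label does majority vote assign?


d(q,P0) = 10.198  (label A)
d(q,P1) = 10.0  (label B)
d(q,P2) = 8.0  (label B)
Votes: A=1, B=2
Majority → B

B


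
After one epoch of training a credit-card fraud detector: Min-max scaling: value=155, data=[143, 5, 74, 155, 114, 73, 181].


min=5, max=181
(155-5)/(181-5) = 150/176 = 0.8523

0.8523


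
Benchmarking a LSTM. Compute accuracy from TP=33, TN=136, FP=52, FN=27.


Accuracy = (TP+TN)/(TP+TN+FP+FN)
= (33+136)/(248)
= 169/248 = 68.15%

68.15%


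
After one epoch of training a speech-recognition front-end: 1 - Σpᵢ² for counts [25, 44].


Probabilities: [25/69, 44/69] ≈ [0.3623, 0.6377]
Σpᵢ² = (625 + 1936)/69² = 2561/4761
Gini = 1 - Σpᵢ² = 1 - 2561/4761 = 0.4621

0.4621


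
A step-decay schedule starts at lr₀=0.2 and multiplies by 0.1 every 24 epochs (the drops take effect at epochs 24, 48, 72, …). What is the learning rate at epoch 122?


n_drops = ⌊122/24⌋ = 5
lr = 0.2·0.1^5 = 0.2·0.00001 = 0.000002

0.000002


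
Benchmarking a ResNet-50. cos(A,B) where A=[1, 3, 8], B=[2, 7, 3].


A·B = 1·2 + 3·7 + 8·3 = 47
‖A‖ = √74 = 8.6023, ‖B‖ = √62 = 7.874
cos = 47/(√74·√62) = 47/√4588 = 0.6939

0.6939


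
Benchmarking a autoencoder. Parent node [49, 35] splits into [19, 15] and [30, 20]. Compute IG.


Parent = [49, 35], H_parent = 0.9799
H_left = 0.99 (n=34), H_right = 0.971 (n=50)
H_children = (34/84)·0.99 + (50/84)·0.971 = 0.9787
IG = 0.9799 - 0.9787 = 0.0012

0.0012


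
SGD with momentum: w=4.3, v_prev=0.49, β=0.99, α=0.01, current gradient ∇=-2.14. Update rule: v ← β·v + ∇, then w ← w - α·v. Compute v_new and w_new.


v_new = 0.99·0.49 - 2.14 = 0.4851 - 2.14 = -1.6549
w_new = 4.3 - 0.01·-1.6549 = 4.3 + 0.016549 = 4.316549

v_new=-1.6549, w_new=4.316549


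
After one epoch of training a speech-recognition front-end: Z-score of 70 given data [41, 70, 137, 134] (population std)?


μ = 95.5, σ = 41.3068
z = (70 - 95.5)/41.3068 = -0.6173

-0.6173


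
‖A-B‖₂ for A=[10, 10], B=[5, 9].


d = √((10-5)² + (10-9)²)
  = √(25 + 1)
  = √26 = 5.099

5.099


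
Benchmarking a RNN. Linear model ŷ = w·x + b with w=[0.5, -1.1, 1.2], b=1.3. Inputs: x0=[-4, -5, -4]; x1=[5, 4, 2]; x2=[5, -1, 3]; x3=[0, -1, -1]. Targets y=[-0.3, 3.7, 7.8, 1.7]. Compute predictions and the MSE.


ŷ0 = (0.5)·(-4) + (-1.1)·(-5) + (1.2)·(-4) + 1.3 = 0.0
ŷ1 = (0.5)·(5) + (-1.1)·(4) + (1.2)·(2) + 1.3 = 1.8
ŷ2 = (0.5)·(5) + (-1.1)·(-1) + (1.2)·(3) + 1.3 = 8.5
ŷ3 = (0.5)·(0) + (-1.1)·(-1) + (1.2)·(-1) + 1.3 = 1.2
errors² = [0.09, 3.61, 0.49, 0.25]
MSE = 4.4400/4 = 1.11

1.11


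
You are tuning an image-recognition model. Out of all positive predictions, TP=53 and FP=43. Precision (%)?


Precision = TP/(TP+FP)
= 53/(53+43)
= 53/96 = 55.21%

55.21%


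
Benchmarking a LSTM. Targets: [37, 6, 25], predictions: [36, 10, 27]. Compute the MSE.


Squared errors: (37-36)²=1, (6-10)²=16, (25-27)²=4
Sum = 21
MSE = 21/3 = 7

7


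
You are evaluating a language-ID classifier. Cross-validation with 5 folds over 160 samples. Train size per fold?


Fold size = 160/5 = 32
Training per fold = 160 - 32 = 128

128


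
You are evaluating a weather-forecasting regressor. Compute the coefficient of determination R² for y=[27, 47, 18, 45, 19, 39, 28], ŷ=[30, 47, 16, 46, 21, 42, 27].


ȳ = 31.8571
SS_res = Σ(y-ŷ)² = 28
SS_tot = Σ(y-ȳ)² = 848.86
R² = 1 - SS_res/SS_tot = 1 - 0.033 = 0.967

0.967


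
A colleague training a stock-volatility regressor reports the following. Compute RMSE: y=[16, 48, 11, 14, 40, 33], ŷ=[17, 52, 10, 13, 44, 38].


MSE = 60/6 = 10
RMSE = √(60/6) = 3.1623

3.1623


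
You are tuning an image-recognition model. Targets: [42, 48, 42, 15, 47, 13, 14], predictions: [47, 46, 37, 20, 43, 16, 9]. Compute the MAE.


Absolute errors: |42-47|=5, |48-46|=2, |42-37|=5, |15-20|=5, |47-43|=4, |13-16|=3, |14-9|=5
Sum = 29
MAE = 29/7 = 29/7

29/7


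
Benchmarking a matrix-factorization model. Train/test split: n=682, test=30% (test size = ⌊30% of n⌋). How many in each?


Test = ⌊682·30/100⌋ = 204
Train = 682 - 204 = 478

Train: 478, Test: 204


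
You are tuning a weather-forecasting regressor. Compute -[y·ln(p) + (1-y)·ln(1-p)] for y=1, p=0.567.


BCE = -[y·ln(p) + (1-y)·ln(1-p)]
= -1·ln(0.567) - 0
= -ln(0.567) = 0.5674

0.5674


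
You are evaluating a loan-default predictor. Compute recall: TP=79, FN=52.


Recall = TP/(TP+FN)
= 79/(79+52)
= 79/131 = 60.31%

60.31%


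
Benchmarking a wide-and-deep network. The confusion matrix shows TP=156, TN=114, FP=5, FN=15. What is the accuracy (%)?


Accuracy = (TP+TN)/(TP+TN+FP+FN)
= (156+114)/(290)
= 270/290 = 93.1%

93.1%


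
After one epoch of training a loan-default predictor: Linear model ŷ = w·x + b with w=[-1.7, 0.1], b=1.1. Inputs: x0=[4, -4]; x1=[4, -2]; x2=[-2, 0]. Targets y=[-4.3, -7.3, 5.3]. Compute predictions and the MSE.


ŷ0 = (-1.7)·(4) + (0.1)·(-4) + 1.1 = -6.1
ŷ1 = (-1.7)·(4) + (0.1)·(-2) + 1.1 = -5.9
ŷ2 = (-1.7)·(-2) + (0.1)·(0) + 1.1 = 4.5
errors² = [3.24, 1.96, 0.64]
MSE = 5.8400/3 = 1.9467

1.9467


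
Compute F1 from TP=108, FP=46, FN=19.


Precision = 108/154 = 0.7013
Recall = 108/127 = 0.8504
F1 = 2·P·R/(P+R) = 2·TP/(2·TP+FP+FN) = 216/(216+46+19) = 216/281 = 0.7687

0.7687


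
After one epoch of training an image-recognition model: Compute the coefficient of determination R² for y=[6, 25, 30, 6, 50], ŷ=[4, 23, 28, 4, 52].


ȳ = 23.4
SS_res = Σ(y-ŷ)² = 20
SS_tot = Σ(y-ȳ)² = 1359.2
R² = 1 - SS_res/SS_tot = 1 - 0.0147 = 0.9853

0.9853


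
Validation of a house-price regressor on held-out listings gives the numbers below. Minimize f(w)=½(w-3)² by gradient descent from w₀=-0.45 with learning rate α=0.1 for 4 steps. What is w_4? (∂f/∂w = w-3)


step 1: grad = -0.45-3 = -3.45; w = -0.45 - 0.1·(-3.45) = -0.105
step 2: grad = -0.105-3 = -3.105; w = -0.105 - 0.1·(-3.105) = 0.2055
step 3: grad = 0.2055-3 = -2.7945; w = 0.2055 - 0.1·(-2.7945) = 0.48495
step 4: grad = 0.48495-3 = -2.51505; w = 0.48495 - 0.1·(-2.51505) = 0.736455

0.736455


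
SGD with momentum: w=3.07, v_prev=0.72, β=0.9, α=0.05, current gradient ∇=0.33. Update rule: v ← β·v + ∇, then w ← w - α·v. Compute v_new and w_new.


v_new = 0.9·0.72 + 0.33 = 0.648 + 0.33 = 0.978
w_new = 3.07 - 0.05·0.978 = 3.07 - 0.0489 = 3.0211

v_new=0.978, w_new=3.0211


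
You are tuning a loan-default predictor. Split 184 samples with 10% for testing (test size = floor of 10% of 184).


Test = ⌊184·10/100⌋ = 18
Train = 184 - 18 = 166

Train: 166, Test: 18


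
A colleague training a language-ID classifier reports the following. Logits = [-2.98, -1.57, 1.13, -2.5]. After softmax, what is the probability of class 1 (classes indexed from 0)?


Exponentials: e^-2.98=0.0508, e^-1.57=0.208, e^1.13=3.0957, e^-2.5=0.0821
Sum = 3.4366
Softmax = [0.0148, 0.0605, 0.9008, 0.0239]
p[1] = 0.208/3.4366 = 0.0605

0.0605


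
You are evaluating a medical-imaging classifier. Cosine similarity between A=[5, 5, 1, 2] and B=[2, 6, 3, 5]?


A·B = 5·2 + 5·6 + 1·3 + 2·5 = 53
‖A‖ = √55 = 7.4162, ‖B‖ = √74 = 8.6023
cos = 53/(√55·√74) = 53/√4070 = 0.8308

0.8308


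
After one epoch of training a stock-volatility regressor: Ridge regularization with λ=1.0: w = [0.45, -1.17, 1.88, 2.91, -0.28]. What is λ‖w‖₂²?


‖w‖₂² = (0.45)² + (-1.17)² + (1.88)² + (2.91)² + (-0.28)²
     = 0.2025 + 1.3689 + 3.5344 + 8.4681 + 0.0784
     = 13.6523
λ·‖w‖₂² = 1.0·13.6523 = 13.6523

13.6523


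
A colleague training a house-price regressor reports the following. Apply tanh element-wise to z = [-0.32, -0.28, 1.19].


tanh(-0.32) = -0.3095
tanh(-0.28) = -0.2729
tanh(1.19) = 0.8306
result = [-0.3095, -0.2729, 0.8306]

[-0.3095, -0.2729, 0.8306]


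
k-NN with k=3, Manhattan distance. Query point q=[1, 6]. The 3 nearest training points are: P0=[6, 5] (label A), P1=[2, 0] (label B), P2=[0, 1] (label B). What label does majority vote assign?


d(q,P0) = 6  (label A)
d(q,P1) = 7  (label B)
d(q,P2) = 6  (label B)
Votes: A=1, B=2
Majority → B

B


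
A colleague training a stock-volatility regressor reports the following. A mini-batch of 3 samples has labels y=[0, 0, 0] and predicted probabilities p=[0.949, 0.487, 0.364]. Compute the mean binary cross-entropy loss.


L[0] = -ln(1-0.949) = -ln(0.051) = 2.9759
L[1] = -ln(1-0.487) = -ln(0.513) = 0.6675
L[2] = -ln(1-0.364) = -ln(0.636) = 0.4526
mean = (2.9759 + 0.6675 + 0.4526)/3 = 1.3653

1.3653


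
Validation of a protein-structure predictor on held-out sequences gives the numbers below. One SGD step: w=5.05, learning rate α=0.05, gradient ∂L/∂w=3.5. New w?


w_new = w - α·∇
= 5.05 - 0.05·3.5
= 5.05 - 0.175
= 4.875

4.875


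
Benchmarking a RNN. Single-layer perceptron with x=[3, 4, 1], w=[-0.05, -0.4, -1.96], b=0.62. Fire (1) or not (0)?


z = (3)·(-0.05) + (4)·(-0.4) + (1)·(-1.96) + 0.62
  = -3.09
step(z) = 0 (z<0)

0


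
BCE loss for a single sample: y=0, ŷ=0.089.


BCE = -[y·ln(p) + (1-y)·ln(1-p)]
= -0 - 1·ln(1-0.089)
= -ln(0.911) = 0.0932

0.0932


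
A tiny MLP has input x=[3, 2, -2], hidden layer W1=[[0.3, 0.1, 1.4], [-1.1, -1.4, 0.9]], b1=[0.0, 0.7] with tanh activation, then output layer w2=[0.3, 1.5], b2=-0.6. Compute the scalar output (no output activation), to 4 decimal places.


z1[0] = (0.3)·(3) + (0.1)·(2) + (1.4)·(-2) + 0.0 = -1.7
z1[1] = (-1.1)·(3) + (-1.4)·(2) + (0.9)·(-2) + 0.7 = -7.2
h = tanh(z1) = [-0.9354, -1.0]
output = (0.3)·(-0.9354) + (1.5)·(-1.0) - 0.6 = -2.3806

-2.3806


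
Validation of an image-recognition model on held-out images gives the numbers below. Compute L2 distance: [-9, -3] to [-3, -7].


d = √((-9+ 3)² + (-3+ 7)²)
  = √(36 + 16)
  = √52 = 7.2111

7.2111


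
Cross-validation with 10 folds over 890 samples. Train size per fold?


Fold size = 890/10 = 89
Training per fold = 890 - 89 = 801

801


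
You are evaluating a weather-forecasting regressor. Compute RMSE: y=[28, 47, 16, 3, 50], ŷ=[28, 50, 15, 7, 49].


MSE = 27/5 = 5.4
RMSE = √(27/5) = 2.3238

2.3238


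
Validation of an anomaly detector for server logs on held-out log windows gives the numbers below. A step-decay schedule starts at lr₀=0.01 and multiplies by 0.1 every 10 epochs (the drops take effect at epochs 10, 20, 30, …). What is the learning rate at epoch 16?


n_drops = ⌊16/10⌋ = 1
lr = 0.01·0.1^1 = 0.01·0.1 = 0.001

0.001


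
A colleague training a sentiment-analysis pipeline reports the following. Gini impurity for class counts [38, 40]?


Probabilities: [38/78, 40/78] ≈ [0.4872, 0.5128]
Σpᵢ² = (1444 + 1600)/78² = 3044/6084
Gini = 1 - Σpᵢ² = 1 - 3044/6084 = 0.4997

0.4997


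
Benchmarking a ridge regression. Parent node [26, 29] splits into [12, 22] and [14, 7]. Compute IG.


Parent = [26, 29], H_parent = 0.9979
H_left = 0.9367 (n=34), H_right = 0.9183 (n=21)
H_children = (34/55)·0.9367 + (21/55)·0.9183 = 0.9297
IG = 0.9979 - 0.9297 = 0.0682

0.0682


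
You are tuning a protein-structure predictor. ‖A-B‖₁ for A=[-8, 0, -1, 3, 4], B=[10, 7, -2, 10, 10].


d = |-8-10| + |0-7| + |-1+ 2| + |3-10| + |4-10|
  = 18 + 7 + 1 + 7 + 6
  = 39

39


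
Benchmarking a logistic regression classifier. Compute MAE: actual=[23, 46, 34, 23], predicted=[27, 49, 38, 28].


Absolute errors: |23-27|=4, |46-49|=3, |34-38|=4, |23-28|=5
Sum = 16
MAE = 16/4 = 4

4


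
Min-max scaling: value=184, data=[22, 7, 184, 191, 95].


min=7, max=191
(184-7)/(191-7) = 177/184 = 0.962

0.962


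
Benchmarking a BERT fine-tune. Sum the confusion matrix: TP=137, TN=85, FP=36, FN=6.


Total = TP + TN + FP + FN
= 137 + 85 + 36 + 6
= 264
(Predicted positive: 173, predicted negative: 91)

264


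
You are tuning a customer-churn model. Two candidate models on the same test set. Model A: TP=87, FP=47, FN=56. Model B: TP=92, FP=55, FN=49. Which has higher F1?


Model A: P=87/134=0.6493, R=87/143=0.6084, F1=2PR/(P+R)=2TP/(2TP+FP+FN)=174/277=0.6282
Model B: P=92/147=0.6259, R=92/141=0.6525, F1=2PR/(P+R)=2TP/(2TP+FP+FN)=184/288=0.6389
0.6282 < 0.6389 → Model B

Model B


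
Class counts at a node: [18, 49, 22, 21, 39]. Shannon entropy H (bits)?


Probabilities: [18/149, 49/149, 22/149, 21/149, 39/149] ≈ [0.1208, 0.3289, 0.1477, 0.1409, 0.2617]
H = -((18/149)·log₂(18/149) + (49/149)·log₂(49/149) + (22/149)·log₂(22/149) + (21/149)·log₂(21/149) + (39/149)·log₂(39/149))
  = 2.2081 bits

2.2081 bits


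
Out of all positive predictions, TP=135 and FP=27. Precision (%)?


Precision = TP/(TP+FP)
= 135/(135+27)
= 135/162 = 83.33%

83.33%


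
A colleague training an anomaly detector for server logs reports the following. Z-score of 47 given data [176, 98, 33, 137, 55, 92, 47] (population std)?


μ = 91.1429, σ = 47.7895
z = (47 - 91.1429)/47.7895 = -0.9237

-0.9237


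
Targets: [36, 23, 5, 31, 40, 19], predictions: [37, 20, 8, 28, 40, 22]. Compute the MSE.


Squared errors: (36-37)²=1, (23-20)²=9, (5-8)²=9, (31-28)²=9, (40-40)²=0, (19-22)²=9
Sum = 37
MSE = 37/6 = 37/6

37/6


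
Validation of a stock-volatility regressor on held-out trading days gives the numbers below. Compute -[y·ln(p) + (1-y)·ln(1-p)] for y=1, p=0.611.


BCE = -[y·ln(p) + (1-y)·ln(1-p)]
= -1·ln(0.611) - 0
= -ln(0.611) = 0.4927

0.4927


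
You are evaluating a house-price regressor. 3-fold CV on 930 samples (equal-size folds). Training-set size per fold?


Fold size = 930/3 = 310
Training per fold = 930 - 310 = 620

620


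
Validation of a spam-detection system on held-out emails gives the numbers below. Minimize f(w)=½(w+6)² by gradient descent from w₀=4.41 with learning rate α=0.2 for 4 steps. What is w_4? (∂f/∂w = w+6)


step 1: grad = 4.41+6 = 10.41; w = 4.41 - 0.2·(10.41) = 2.328
step 2: grad = 2.328+6 = 8.328; w = 2.328 - 0.2·(8.328) = 0.6624
step 3: grad = 0.6624+6 = 6.6624; w = 0.6624 - 0.2·(6.6624) = -0.67008
step 4: grad = -0.67008+6 = 5.32992; w = -0.67008 - 0.2·(5.32992) = -1.736064

-1.736064


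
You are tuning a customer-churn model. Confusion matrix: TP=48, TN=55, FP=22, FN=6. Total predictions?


Total = TP + TN + FP + FN
= 48 + 55 + 22 + 6
= 131
(Predicted positive: 70, predicted negative: 61)

131


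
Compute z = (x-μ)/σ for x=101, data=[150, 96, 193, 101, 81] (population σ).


μ = 124.2, σ = 41.47
z = (101 - 124.2)/41.47 = -0.5594

-0.5594


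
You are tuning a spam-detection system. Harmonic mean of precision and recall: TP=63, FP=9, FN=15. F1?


Precision = 63/72 = 0.875
Recall = 63/78 = 0.8077
F1 = 2·P·R/(P+R) = 2·TP/(2·TP+FP+FN) = 126/(126+9+15) = 126/150 = 0.84

0.84


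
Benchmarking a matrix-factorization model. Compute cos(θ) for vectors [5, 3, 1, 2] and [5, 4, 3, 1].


A·B = 5·5 + 3·4 + 1·3 + 2·1 = 42
‖A‖ = √39 = 6.245, ‖B‖ = √51 = 7.1414
cos = 42/(√39·√51) = 42/√1989 = 0.9417

0.9417


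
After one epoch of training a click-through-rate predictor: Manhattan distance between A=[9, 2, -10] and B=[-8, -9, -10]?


d = |9+ 8| + |2+ 9| + |-10+ 10|
  = 17 + 11 + 0
  = 28

28


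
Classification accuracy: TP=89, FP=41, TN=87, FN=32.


Accuracy = (TP+TN)/(TP+TN+FP+FN)
= (89+87)/(249)
= 176/249 = 70.68%

70.68%


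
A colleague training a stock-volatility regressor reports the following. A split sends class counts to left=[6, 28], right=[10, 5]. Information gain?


Parent = [16, 33], H_parent = 0.9113
H_left = 0.6723 (n=34), H_right = 0.9183 (n=15)
H_children = (34/49)·0.6723 + (15/49)·0.9183 = 0.7476
IG = 0.9113 - 0.7476 = 0.1637

0.1637


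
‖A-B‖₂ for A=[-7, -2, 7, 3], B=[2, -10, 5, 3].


d = √((-7-2)² + (-2+ 10)² + (7-5)² + (3-3)²)
  = √(81 + 64 + 4 + 0)
  = √149 = 12.2066

12.2066


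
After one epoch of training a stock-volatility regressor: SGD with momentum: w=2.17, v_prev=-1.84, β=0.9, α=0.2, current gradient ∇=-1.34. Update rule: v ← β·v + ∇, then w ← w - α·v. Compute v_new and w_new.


v_new = 0.9·-1.84 - 1.34 = -1.656 - 1.34 = -2.996
w_new = 2.17 - 0.2·-2.996 = 2.17 + 0.5992 = 2.7692

v_new=-2.996, w_new=2.7692


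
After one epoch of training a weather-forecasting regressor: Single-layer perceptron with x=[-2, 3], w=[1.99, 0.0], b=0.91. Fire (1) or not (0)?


z = (-2)·(1.99) + (3)·(0.0) + 0.91
  = -3.07
step(z) = 0 (z<0)

0


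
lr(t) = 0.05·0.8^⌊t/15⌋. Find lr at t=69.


n_drops = ⌊69/15⌋ = 4
lr = 0.05·0.8^4 = 0.05·0.4096 = 0.02048

0.02048


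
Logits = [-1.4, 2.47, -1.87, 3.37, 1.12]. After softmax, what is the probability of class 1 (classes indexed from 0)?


Exponentials: e^-1.4=0.2466, e^2.47=11.8224, e^-1.87=0.1541, e^3.37=29.0785, e^1.12=3.0649
Sum = 44.3665
Softmax = [0.0056, 0.2665, 0.0035, 0.6554, 0.0691]
p[1] = 11.8224/44.3665 = 0.2665

0.2665


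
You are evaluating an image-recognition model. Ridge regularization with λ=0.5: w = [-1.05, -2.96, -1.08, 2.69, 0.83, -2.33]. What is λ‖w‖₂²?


‖w‖₂² = (-1.05)² + (-2.96)² + (-1.08)² + (2.69)² + (0.83)² + (-2.33)²
     = 1.1025 + 8.7616 + 1.1664 + 7.2361 + 0.6889 + 5.4289
     = 24.3844
λ·‖w‖₂² = 0.5·24.3844 = 12.1922

12.1922


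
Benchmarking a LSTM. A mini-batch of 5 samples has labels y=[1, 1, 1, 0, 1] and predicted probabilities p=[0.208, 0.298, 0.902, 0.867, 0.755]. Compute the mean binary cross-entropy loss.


L[0] = -ln(0.208) = 1.5702
L[1] = -ln(0.298) = 1.2107
L[2] = -ln(0.902) = 0.1031
L[3] = -ln(1-0.867) = -ln(0.133) = 2.0174
L[4] = -ln(0.755) = 0.281
mean = (1.5702 + 1.2107 + 0.1031 + 2.0174 + 0.281)/5 = 1.0365

1.0365


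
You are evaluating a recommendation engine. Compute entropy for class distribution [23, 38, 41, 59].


Probabilities: [23/161, 38/161, 41/161, 59/161] ≈ [0.1429, 0.236, 0.2547, 0.3665]
H = -((23/161)·log₂(23/161) + (38/161)·log₂(38/161) + (41/161)·log₂(41/161) + (59/161)·log₂(59/161))
  = 1.926 bits

1.926 bits


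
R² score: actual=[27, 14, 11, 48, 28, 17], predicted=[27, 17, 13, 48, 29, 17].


ȳ = 24.1667
SS_res = Σ(y-ŷ)² = 14
SS_tot = Σ(y-ȳ)² = 918.83
R² = 1 - SS_res/SS_tot = 1 - 0.0152 = 0.9848

0.9848


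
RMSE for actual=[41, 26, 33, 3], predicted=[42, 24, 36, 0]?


MSE = 23/4 = 5.75
RMSE = √(23/4) = 2.3979

2.3979


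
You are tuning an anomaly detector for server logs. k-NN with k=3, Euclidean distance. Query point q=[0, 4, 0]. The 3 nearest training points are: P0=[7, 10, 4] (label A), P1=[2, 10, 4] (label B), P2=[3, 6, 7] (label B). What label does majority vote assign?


d(q,P0) = 10.0499  (label A)
d(q,P1) = 7.4833  (label B)
d(q,P2) = 7.874  (label B)
Votes: A=1, B=2
Majority → B

B


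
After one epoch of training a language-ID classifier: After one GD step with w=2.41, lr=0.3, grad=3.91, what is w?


w_new = w - α·∇
= 2.41 - 0.3·3.91
= 2.41 - 1.173
= 1.237

1.237


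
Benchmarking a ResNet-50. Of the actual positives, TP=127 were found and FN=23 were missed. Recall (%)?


Recall = TP/(TP+FN)
= 127/(127+23)
= 127/150 = 84.67%

84.67%


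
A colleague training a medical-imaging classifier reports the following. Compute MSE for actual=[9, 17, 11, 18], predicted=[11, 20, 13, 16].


Squared errors: (9-11)²=4, (17-20)²=9, (11-13)²=4, (18-16)²=4
Sum = 21
MSE = 21/4 = 21/4

21/4


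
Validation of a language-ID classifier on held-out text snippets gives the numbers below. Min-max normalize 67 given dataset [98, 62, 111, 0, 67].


min=0, max=111
(67-0)/(111-0) = 67/111 = 0.6036

0.6036


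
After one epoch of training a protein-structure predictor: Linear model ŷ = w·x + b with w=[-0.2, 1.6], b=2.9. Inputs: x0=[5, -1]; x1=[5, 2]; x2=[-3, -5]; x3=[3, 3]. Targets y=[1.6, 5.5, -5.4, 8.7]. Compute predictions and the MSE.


ŷ0 = (-0.2)·(5) + (1.6)·(-1) + 2.9 = 0.3
ŷ1 = (-0.2)·(5) + (1.6)·(2) + 2.9 = 5.1
ŷ2 = (-0.2)·(-3) + (1.6)·(-5) + 2.9 = -4.5
ŷ3 = (-0.2)·(3) + (1.6)·(3) + 2.9 = 7.1
errors² = [1.69, 0.16, 0.81, 2.56]
MSE = 5.2200/4 = 1.305

1.305


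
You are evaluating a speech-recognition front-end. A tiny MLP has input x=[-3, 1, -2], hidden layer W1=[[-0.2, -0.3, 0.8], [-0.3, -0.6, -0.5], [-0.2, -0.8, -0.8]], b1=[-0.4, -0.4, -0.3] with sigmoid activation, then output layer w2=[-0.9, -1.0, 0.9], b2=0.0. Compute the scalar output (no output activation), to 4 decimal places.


z1[0] = (-0.2)·(-3) + (-0.3)·(1) + (0.8)·(-2) - 0.4 = -1.7
z1[1] = (-0.3)·(-3) + (-0.6)·(1) + (-0.5)·(-2) - 0.4 = 0.9
z1[2] = (-0.2)·(-3) + (-0.8)·(1) + (-0.8)·(-2) - 0.3 = 1.1
h = sigmoid(z1) = [0.1545, 0.7109, 0.7503]
output = (-0.9)·(0.1545) + (-1.0)·(0.7109) + (0.9)·(0.7503) + 0.0 = -0.1747

-0.1747


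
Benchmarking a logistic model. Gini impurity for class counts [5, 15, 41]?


Probabilities: [5/61, 15/61, 41/61] ≈ [0.082, 0.2459, 0.6721]
Σpᵢ² = (25 + 225 + 1681)/61² = 1931/3721
Gini = 1 - Σpᵢ² = 1 - 1931/3721 = 0.4811

0.4811


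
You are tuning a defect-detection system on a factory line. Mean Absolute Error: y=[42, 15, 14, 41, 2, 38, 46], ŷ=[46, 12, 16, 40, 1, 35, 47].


Absolute errors: |42-46|=4, |15-12|=3, |14-16|=2, |41-40|=1, |2-1|=1, |38-35|=3, |46-47|=1
Sum = 15
MAE = 15/7 = 15/7

15/7


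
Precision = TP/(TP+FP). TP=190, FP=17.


Precision = TP/(TP+FP)
= 190/(190+17)
= 190/207 = 91.79%

91.79%


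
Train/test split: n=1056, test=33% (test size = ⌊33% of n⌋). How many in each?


Test = ⌊1056·33/100⌋ = 348
Train = 1056 - 348 = 708

Train: 708, Test: 348


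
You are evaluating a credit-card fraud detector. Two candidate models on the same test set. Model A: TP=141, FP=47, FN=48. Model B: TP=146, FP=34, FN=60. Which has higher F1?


Model A: P=141/188=0.75, R=141/189=0.746, F1=2PR/(P+R)=2TP/(2TP+FP+FN)=282/377=0.748
Model B: P=146/180=0.8111, R=146/206=0.7087, F1=2PR/(P+R)=2TP/(2TP+FP+FN)=292/386=0.7565
0.748 < 0.7565 → Model B

Model B


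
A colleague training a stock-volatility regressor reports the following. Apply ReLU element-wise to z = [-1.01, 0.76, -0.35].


ReLU(-1.01) = max(0, -1.01) = 0.0
ReLU(0.76) = max(0, 0.76) = 0.76
ReLU(-0.35) = max(0, -0.35) = 0.0
result = [0.0, 0.76, 0.0]

[0.0, 0.76, 0.0]


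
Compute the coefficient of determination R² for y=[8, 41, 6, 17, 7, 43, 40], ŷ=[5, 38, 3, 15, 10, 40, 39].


ȳ = 23.1429
SS_res = Σ(y-ŷ)² = 50
SS_tot = Σ(y-ȳ)² = 1818.86
R² = 1 - SS_res/SS_tot = 1 - 0.0275 = 0.9725

0.9725


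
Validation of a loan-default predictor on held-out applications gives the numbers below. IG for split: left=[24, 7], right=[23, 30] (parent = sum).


Parent = [47, 37], H_parent = 0.9898
H_left = 0.7706 (n=31), H_right = 0.9874 (n=53)
H_children = (31/84)·0.7706 + (53/84)·0.9874 = 0.9074
IG = 0.9898 - 0.9074 = 0.0824

0.0824


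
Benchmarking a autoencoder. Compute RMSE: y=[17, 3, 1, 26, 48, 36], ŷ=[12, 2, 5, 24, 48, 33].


MSE = 55/6 = 9.1667
RMSE = √(55/6) = 3.0277

3.0277


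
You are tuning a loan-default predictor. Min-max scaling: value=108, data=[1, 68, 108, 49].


min=1, max=108
(108-1)/(108-1) = 107/107 = 1.0

1.0


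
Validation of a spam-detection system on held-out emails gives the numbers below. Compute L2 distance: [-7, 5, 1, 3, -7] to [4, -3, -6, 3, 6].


d = √((-7-4)² + (5+ 3)² + (1+ 6)² + (3-3)² + (-7-6)²)
  = √(121 + 64 + 49 + 0 + 169)
  = √403 = 20.0749

20.0749


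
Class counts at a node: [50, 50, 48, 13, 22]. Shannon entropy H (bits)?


Probabilities: [50/183, 50/183, 48/183, 13/183, 22/183] ≈ [0.2732, 0.2732, 0.2623, 0.071, 0.1202]
H = -((50/183)·log₂(50/183) + (50/183)·log₂(50/183) + (48/183)·log₂(48/183) + (13/183)·log₂(13/183) + (22/183)·log₂(22/183))
  = 2.1677 bits

2.1677 bits


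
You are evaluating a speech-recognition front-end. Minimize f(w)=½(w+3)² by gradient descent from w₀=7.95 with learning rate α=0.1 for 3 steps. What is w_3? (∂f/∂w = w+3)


step 1: grad = 7.95+3 = 10.95; w = 7.95 - 0.1·(10.95) = 6.855
step 2: grad = 6.855+3 = 9.855; w = 6.855 - 0.1·(9.855) = 5.8695
step 3: grad = 5.8695+3 = 8.8695; w = 5.8695 - 0.1·(8.8695) = 4.98255

4.98255


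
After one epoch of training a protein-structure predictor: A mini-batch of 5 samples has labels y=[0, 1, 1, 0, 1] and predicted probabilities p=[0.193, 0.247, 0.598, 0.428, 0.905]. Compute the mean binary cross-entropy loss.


L[0] = -ln(1-0.193) = -ln(0.807) = 0.2144
L[1] = -ln(0.247) = 1.3984
L[2] = -ln(0.598) = 0.5142
L[3] = -ln(1-0.428) = -ln(0.572) = 0.5586
L[4] = -ln(0.905) = 0.0998
mean = (0.2144 + 1.3984 + 0.5142 + 0.5586 + 0.0998)/5 = 0.5571

0.5571


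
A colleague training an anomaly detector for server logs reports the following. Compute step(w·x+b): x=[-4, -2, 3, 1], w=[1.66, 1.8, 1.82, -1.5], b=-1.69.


z = (-4)·(1.66) + (-2)·(1.8) + (3)·(1.82) + (1)·(-1.5) - 1.69
  = -7.97
step(z) = 0 (z<0)

0


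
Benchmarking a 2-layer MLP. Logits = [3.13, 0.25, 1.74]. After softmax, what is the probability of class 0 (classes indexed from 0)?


Exponentials: e^3.13=22.874, e^0.25=1.284, e^1.74=5.6973
Sum = 29.8553
Softmax = [0.7662, 0.043, 0.1908]
p[0] = 22.874/29.8553 = 0.7662

0.7662


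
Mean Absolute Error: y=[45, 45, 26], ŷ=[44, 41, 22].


Absolute errors: |45-44|=1, |45-41|=4, |26-22|=4
Sum = 9
MAE = 9/3 = 3

3


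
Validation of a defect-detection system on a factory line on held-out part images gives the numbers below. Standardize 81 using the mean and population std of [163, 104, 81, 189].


μ = 134.25, σ = 43.5165
z = (81 - 134.25)/43.5165 = -1.2237

-1.2237


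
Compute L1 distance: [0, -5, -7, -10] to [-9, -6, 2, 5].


d = |0+ 9| + |-5+ 6| + |-7-2| + |-10-5|
  = 9 + 1 + 9 + 15
  = 34

34


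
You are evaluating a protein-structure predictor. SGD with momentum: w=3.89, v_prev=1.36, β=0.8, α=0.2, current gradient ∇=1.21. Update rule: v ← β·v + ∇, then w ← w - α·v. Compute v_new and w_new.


v_new = 0.8·1.36 + 1.21 = 1.088 + 1.21 = 2.298
w_new = 3.89 - 0.2·2.298 = 3.89 - 0.4596 = 3.4304

v_new=2.298, w_new=3.4304


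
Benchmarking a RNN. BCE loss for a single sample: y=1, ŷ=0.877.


BCE = -[y·ln(p) + (1-y)·ln(1-p)]
= -1·ln(0.877) - 0
= -ln(0.877) = 0.1312

0.1312


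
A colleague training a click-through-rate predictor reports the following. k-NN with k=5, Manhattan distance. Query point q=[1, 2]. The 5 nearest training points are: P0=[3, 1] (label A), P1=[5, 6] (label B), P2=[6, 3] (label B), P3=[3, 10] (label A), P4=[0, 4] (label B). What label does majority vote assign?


d(q,P0) = 3  (label A)
d(q,P1) = 8  (label B)
d(q,P2) = 6  (label B)
d(q,P3) = 10  (label A)
d(q,P4) = 3  (label B)
Votes: A=2, B=3
Majority → B

B


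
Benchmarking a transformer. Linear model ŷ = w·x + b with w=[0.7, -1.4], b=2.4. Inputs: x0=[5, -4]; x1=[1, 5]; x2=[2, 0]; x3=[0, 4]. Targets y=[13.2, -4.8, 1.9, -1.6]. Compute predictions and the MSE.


ŷ0 = (0.7)·(5) + (-1.4)·(-4) + 2.4 = 11.5
ŷ1 = (0.7)·(1) + (-1.4)·(5) + 2.4 = -3.9
ŷ2 = (0.7)·(2) + (-1.4)·(0) + 2.4 = 3.8
ŷ3 = (0.7)·(0) + (-1.4)·(4) + 2.4 = -3.2
errors² = [2.89, 0.81, 3.61, 2.56]
MSE = 9.8700/4 = 2.4675

2.4675


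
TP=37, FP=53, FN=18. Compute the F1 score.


Precision = 37/90 = 0.4111
Recall = 37/55 = 0.6727
F1 = 2·P·R/(P+R) = 2·TP/(2·TP+FP+FN) = 74/(74+53+18) = 74/145 = 0.5103

0.5103


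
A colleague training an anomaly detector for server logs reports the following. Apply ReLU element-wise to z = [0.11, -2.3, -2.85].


ReLU(0.11) = max(0, 0.11) = 0.11
ReLU(-2.3) = max(0, -2.3) = 0.0
ReLU(-2.85) = max(0, -2.85) = 0.0
result = [0.11, 0.0, 0.0]

[0.11, 0.0, 0.0]


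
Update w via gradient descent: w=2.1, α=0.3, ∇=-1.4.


w_new = w - α·∇
= 2.1 - 0.3·-1.4
= 2.1 + 0.42
= 2.52

2.52


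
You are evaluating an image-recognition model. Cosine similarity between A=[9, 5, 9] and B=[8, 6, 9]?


A·B = 9·8 + 5·6 + 9·9 = 183
‖A‖ = √187 = 13.6748, ‖B‖ = √181 = 13.4536
cos = 183/(√187·√181) = 183/√33847 = 0.9947

0.9947


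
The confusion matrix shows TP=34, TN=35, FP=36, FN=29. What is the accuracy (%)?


Accuracy = (TP+TN)/(TP+TN+FP+FN)
= (34+35)/(134)
= 69/134 = 51.49%

51.49%


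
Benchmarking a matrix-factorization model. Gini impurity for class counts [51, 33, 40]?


Probabilities: [51/124, 33/124, 40/124] ≈ [0.4113, 0.2661, 0.3226]
Σpᵢ² = (2601 + 1089 + 1600)/124² = 5290/15376
Gini = 1 - Σpᵢ² = 1 - 5290/15376 = 0.656

0.656


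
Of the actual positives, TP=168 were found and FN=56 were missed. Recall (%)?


Recall = TP/(TP+FN)
= 168/(168+56)
= 168/224 = 75.0%

75.0%


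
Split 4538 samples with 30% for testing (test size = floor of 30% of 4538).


Test = ⌊4538·30/100⌋ = 1361
Train = 4538 - 1361 = 3177

Train: 3177, Test: 1361


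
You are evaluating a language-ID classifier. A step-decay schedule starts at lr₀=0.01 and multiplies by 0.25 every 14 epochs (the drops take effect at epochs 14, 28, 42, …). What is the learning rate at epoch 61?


n_drops = ⌊61/14⌋ = 4
lr = 0.01·0.25^4 = 0.01·0.00390625 = 0.0000390625

0.0000390625


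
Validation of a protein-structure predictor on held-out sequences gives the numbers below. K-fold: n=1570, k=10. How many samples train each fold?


Fold size = 1570/10 = 157
Training per fold = 1570 - 157 = 1413

1413


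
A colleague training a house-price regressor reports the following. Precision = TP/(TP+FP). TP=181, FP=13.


Precision = TP/(TP+FP)
= 181/(181+13)
= 181/194 = 93.3%

93.3%


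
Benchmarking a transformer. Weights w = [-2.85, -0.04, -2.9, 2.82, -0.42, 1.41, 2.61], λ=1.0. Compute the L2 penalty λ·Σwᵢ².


‖w‖₂² = (-2.85)² + (-0.04)² + (-2.9)² + (2.82)² + (-0.42)² + (1.41)² + (2.61)²
     = 8.1225 + 0.0016 + 8.41 + 7.9524 + 0.1764 + 1.9881 + 6.8121
     = 33.4631
λ·‖w‖₂² = 1.0·33.4631 = 33.4631

33.4631


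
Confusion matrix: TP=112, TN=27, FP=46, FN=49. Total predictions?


Total = TP + TN + FP + FN
= 112 + 27 + 46 + 49
= 234
(Predicted positive: 158, predicted negative: 76)

234


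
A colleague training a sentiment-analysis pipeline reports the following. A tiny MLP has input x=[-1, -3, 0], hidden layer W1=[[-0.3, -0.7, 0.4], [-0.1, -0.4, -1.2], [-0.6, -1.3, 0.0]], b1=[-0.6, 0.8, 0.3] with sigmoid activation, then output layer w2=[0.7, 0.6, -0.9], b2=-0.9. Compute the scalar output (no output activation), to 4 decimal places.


z1[0] = (-0.3)·(-1) + (-0.7)·(-3) + (0.4)·(0) - 0.6 = 1.8
z1[1] = (-0.1)·(-1) + (-0.4)·(-3) + (-1.2)·(0) + 0.8 = 2.1
z1[2] = (-0.6)·(-1) + (-1.3)·(-3) + (0.0)·(0) + 0.3 = 4.8
h = sigmoid(z1) = [0.8581, 0.8909, 0.9918]
output = (0.7)·(0.8581) + (0.6)·(0.8909) + (-0.9)·(0.9918) - 0.9 = -0.6574

-0.6574


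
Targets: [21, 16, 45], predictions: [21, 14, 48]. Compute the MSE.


Squared errors: (21-21)²=0, (16-14)²=4, (45-48)²=9
Sum = 13
MSE = 13/3 = 13/3

13/3


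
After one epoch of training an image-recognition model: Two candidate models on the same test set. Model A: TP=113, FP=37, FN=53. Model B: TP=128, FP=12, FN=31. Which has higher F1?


Model A: P=113/150=0.7533, R=113/166=0.6807, F1=2PR/(P+R)=2TP/(2TP+FP+FN)=226/316=0.7152
Model B: P=128/140=0.9143, R=128/159=0.805, F1=2PR/(P+R)=2TP/(2TP+FP+FN)=256/299=0.8562
0.7152 < 0.8562 → Model B

Model B


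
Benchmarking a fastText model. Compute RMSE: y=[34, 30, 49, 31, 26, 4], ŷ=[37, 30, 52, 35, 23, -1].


MSE = 68/6 = 11.3333
RMSE = √(68/6) = 3.3665

3.3665


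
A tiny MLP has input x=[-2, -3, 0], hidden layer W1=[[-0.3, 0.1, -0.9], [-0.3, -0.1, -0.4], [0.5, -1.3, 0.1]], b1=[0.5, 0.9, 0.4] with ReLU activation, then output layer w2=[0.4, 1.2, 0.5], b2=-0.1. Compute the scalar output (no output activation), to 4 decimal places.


z1[0] = (-0.3)·(-2) + (0.1)·(-3) + (-0.9)·(0) + 0.5 = 0.8
z1[1] = (-0.3)·(-2) + (-0.1)·(-3) + (-0.4)·(0) + 0.9 = 1.8
z1[2] = (0.5)·(-2) + (-1.3)·(-3) + (0.1)·(0) + 0.4 = 3.3
h = ReLU(z1) = [0.8, 1.8, 3.3]
output = (0.4)·(0.8) + (1.2)·(1.8) + (0.5)·(3.3) - 0.1 = 4.03

4.03


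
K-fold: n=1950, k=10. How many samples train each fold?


Fold size = 1950/10 = 195
Training per fold = 1950 - 195 = 1755

1755


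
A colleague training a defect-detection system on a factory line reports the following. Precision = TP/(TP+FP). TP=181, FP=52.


Precision = TP/(TP+FP)
= 181/(181+52)
= 181/233 = 77.68%

77.68%


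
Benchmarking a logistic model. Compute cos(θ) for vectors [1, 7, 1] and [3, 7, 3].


A·B = 1·3 + 7·7 + 1·3 = 55
‖A‖ = √51 = 7.1414, ‖B‖ = √67 = 8.1854
cos = 55/(√51·√67) = 55/√3417 = 0.9409

0.9409


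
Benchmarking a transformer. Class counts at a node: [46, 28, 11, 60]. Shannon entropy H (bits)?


Probabilities: [46/145, 28/145, 11/145, 60/145] ≈ [0.3172, 0.1931, 0.0759, 0.4138]
H = -((46/145)·log₂(46/145) + (28/145)·log₂(28/145) + (11/145)·log₂(11/145) + (60/145)·log₂(60/145))
  = 1.7926 bits

1.7926 bits


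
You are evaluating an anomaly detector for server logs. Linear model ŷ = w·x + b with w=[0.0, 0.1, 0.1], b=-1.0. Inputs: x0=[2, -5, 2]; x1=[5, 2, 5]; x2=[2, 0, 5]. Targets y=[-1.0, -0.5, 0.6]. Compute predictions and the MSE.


ŷ0 = (0.0)·(2) + (0.1)·(-5) + (0.1)·(2) - 1.0 = -1.3
ŷ1 = (0.0)·(5) + (0.1)·(2) + (0.1)·(5) - 1.0 = -0.3
ŷ2 = (0.0)·(2) + (0.1)·(0) + (0.1)·(5) - 1.0 = -0.5
errors² = [0.09, 0.04, 1.21]
MSE = 1.3400/3 = 0.4467

0.4467


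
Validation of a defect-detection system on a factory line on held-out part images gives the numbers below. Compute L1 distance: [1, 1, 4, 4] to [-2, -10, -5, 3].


d = |1+ 2| + |1+ 10| + |4+ 5| + |4-3|
  = 3 + 11 + 9 + 1
  = 24

24


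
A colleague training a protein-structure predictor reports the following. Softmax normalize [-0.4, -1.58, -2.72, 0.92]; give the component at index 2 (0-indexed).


Exponentials: e^-0.4=0.6703, e^-1.58=0.206, e^-2.72=0.0659, e^0.92=2.5093
Sum = 3.4515
Softmax = [0.1942, 0.0597, 0.0191, 0.727]
p[2] = 0.0659/3.4515 = 0.0191

0.0191


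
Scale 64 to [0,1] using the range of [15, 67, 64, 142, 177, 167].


min=15, max=177
(64-15)/(177-15) = 49/162 = 0.3025

0.3025


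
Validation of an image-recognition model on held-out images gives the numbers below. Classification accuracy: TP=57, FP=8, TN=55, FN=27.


Accuracy = (TP+TN)/(TP+TN+FP+FN)
= (57+55)/(147)
= 112/147 = 76.19%

76.19%


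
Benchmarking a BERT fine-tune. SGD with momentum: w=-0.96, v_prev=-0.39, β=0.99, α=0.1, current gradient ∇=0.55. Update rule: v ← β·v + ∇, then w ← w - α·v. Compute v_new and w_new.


v_new = 0.99·-0.39 + 0.55 = -0.3861 + 0.55 = 0.1639
w_new = -0.96 - 0.1·0.1639 = -0.96 - 0.01639 = -0.97639

v_new=0.1639, w_new=-0.97639


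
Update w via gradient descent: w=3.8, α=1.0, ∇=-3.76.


w_new = w - α·∇
= 3.8 - 1.0·-3.76
= 3.8 + 3.76
= 7.56

7.56


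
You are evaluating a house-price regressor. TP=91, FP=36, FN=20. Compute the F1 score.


Precision = 91/127 = 0.7165
Recall = 91/111 = 0.8198
F1 = 2·P·R/(P+R) = 2·TP/(2·TP+FP+FN) = 182/(182+36+20) = 182/238 = 0.7647

0.7647


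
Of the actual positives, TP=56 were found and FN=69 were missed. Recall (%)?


Recall = TP/(TP+FN)
= 56/(56+69)
= 56/125 = 44.8%

44.8%


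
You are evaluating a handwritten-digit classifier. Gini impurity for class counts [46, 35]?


Probabilities: [46/81, 35/81] ≈ [0.5679, 0.4321]
Σpᵢ² = (2116 + 1225)/81² = 3341/6561
Gini = 1 - Σpᵢ² = 1 - 3341/6561 = 0.4908

0.4908


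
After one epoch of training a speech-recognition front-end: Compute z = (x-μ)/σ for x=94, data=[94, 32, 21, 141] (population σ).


μ = 72, σ = 48.5953
z = (94 - 72)/48.5953 = 0.4527

0.4527


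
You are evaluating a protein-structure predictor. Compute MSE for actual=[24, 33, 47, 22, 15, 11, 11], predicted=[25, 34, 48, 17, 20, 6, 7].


Squared errors: (24-25)²=1, (33-34)²=1, (47-48)²=1, (22-17)²=25, (15-20)²=25, (11-6)²=25, (11-7)²=16
Sum = 94
MSE = 94/7 = 94/7

94/7
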